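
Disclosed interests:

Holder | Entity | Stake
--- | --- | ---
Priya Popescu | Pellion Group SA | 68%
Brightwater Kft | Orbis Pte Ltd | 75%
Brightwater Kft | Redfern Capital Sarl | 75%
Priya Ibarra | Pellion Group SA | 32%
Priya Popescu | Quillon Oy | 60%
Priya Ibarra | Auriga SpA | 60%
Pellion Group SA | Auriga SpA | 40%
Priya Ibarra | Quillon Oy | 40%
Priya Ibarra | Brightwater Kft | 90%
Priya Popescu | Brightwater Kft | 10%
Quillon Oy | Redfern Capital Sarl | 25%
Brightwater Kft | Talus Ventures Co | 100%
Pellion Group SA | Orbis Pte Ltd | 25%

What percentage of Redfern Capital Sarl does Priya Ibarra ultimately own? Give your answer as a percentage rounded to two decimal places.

Priya Ibarra reaches Redfern along 2 paths.
Via Brightwater: 90% × 75% = 67.5%.
Via Quillon: 40% × 25% = 10%.
Total: 67.5% + 10% = 77.5%.
Rounded: 77.50%.

77.50%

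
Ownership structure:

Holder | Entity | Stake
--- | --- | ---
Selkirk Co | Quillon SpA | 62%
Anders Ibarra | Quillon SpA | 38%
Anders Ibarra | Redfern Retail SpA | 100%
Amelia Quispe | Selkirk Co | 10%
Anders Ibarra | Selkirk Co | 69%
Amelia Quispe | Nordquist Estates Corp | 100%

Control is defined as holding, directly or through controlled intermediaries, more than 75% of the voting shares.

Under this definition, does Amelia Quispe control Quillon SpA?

Amelia holds 100% of Nordquist, so Amelia controls Nordquist.
Neither Amelia nor any entity Amelia controls holds any voting interest in Quillon.
So Amelia does not control Quillon.

No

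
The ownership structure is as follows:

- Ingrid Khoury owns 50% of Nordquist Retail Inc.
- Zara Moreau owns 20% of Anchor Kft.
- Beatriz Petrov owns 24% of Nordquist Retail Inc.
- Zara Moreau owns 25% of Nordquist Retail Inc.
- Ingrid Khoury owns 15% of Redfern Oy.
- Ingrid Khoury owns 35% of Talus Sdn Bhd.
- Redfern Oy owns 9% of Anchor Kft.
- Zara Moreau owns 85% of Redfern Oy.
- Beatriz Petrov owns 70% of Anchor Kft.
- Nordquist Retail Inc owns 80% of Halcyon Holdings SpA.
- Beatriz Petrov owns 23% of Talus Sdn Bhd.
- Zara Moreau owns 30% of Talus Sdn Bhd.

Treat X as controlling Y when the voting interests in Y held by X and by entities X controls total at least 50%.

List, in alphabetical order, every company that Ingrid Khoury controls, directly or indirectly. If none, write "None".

Halcyon Holdings SpA, Nordquist Retail Inc

Ingrid holds 50% of Nordquist, so Ingrid controls Nordquist.
Nordquist holds 80% of Halcyon, so Ingrid controls Halcyon.
No other company's threshold is met.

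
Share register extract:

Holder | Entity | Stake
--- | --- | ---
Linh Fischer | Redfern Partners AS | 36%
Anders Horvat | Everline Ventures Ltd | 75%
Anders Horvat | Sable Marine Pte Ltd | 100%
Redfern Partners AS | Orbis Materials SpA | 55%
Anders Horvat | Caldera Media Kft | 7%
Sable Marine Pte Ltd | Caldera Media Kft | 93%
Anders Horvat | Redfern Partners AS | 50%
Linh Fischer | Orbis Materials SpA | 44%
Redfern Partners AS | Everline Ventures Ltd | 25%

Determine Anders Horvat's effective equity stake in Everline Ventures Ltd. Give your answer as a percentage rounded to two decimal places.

Anders reaches Everline along 2 paths.
Direct stake: 75% = 75%.
Via Redfern: 50% × 25% = 12.5%.
Total: 75% + 12.5% = 87.5%.
Rounded: 87.50%.

87.50%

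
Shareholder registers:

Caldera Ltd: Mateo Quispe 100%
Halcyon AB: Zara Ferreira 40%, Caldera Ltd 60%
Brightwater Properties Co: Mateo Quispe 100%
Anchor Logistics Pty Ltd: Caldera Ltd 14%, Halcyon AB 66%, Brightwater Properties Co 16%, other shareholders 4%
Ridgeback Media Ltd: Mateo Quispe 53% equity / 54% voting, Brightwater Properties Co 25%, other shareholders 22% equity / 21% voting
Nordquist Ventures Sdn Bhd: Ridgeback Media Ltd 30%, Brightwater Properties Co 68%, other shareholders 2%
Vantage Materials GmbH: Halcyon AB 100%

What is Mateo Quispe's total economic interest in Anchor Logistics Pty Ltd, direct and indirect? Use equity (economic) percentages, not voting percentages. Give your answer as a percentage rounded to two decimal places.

Mateo reaches Anchor along 3 paths.
Via Caldera: 100% × 14% = 14%.
Via Caldera → Halcyon: 100% × 60% × 66% = 39.6%.
Via Brightwater: 100% × 16% = 16%.
Total: 14% + 39.6% + 16% = 69.6%.
Rounded: 69.60%.

69.60%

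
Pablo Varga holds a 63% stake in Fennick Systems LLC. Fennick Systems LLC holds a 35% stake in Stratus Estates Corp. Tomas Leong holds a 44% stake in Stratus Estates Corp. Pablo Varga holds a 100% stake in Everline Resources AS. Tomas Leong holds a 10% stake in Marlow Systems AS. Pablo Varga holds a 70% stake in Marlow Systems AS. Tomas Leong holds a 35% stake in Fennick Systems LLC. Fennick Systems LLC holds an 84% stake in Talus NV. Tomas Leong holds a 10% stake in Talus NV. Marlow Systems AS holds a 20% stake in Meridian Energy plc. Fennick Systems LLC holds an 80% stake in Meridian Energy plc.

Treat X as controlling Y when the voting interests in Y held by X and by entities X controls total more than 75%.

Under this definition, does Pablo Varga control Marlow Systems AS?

Pablo holds 100% of Everline, so Pablo controls Everline.
In Marlow, Pablo's side holds only 70%, not > 75%.
So Pablo does not control Marlow.

No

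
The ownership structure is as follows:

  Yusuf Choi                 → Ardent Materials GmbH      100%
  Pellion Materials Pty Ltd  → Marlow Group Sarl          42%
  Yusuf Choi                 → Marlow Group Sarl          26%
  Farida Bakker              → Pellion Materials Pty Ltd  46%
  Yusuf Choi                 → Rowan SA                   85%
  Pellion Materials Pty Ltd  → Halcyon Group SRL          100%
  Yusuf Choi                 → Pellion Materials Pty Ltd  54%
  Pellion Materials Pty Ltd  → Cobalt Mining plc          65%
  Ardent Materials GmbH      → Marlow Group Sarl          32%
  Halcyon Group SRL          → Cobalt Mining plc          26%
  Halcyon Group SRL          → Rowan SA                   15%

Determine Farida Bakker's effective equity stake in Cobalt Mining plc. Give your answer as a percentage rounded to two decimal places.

Farida reaches Cobalt along 2 paths.
Via Pellion → Halcyon: 46% × 100% × 26% = 11.96%.
Via Pellion: 46% × 65% = 29.9%.
Total: 11.96% + 29.9% = 41.86%.

41.86%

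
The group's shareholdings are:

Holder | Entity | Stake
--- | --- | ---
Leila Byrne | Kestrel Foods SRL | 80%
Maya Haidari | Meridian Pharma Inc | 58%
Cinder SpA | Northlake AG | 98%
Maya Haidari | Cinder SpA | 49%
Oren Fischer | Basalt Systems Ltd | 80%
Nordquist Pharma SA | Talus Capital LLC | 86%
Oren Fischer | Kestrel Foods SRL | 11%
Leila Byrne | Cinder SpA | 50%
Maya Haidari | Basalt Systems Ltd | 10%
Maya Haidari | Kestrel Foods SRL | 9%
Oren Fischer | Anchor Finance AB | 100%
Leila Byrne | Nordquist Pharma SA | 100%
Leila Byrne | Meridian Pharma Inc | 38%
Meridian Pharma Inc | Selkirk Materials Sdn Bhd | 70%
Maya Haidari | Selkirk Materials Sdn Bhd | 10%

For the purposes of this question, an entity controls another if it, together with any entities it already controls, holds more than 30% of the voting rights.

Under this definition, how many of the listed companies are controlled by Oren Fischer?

Oren holds 80% of Basalt, so Oren controls Basalt.
Oren holds 100% of Anchor, so Oren controls Anchor.
No other company's threshold is met.
Oren controls 2 companies.

2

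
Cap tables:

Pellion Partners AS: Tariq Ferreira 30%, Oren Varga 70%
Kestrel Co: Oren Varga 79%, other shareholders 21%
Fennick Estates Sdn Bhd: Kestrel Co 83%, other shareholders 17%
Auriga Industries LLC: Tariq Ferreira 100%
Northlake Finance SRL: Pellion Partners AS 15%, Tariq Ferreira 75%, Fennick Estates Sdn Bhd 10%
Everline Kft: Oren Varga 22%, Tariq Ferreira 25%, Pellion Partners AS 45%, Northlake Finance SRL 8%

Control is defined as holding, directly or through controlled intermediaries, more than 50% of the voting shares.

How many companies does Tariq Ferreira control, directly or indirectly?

2

Tariq holds 100% of Auriga, so Tariq controls Auriga.
Tariq holds 75% of Northlake, so Tariq controls Northlake.
No other company's threshold is met.
Tariq controls 2 companies.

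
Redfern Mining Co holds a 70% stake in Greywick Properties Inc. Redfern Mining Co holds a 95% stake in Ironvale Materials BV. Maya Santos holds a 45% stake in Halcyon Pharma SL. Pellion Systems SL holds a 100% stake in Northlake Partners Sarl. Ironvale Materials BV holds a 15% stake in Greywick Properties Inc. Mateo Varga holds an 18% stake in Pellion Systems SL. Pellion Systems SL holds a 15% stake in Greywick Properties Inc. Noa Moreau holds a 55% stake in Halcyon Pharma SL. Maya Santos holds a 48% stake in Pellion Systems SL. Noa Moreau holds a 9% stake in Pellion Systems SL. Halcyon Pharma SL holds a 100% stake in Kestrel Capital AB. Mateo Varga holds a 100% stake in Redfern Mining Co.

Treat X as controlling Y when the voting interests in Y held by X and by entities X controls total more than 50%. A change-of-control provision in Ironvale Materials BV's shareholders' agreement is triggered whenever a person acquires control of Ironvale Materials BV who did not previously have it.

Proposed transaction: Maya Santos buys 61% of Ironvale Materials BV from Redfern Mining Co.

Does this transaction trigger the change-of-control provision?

The purchase adds only to Maya's holdings (Redfern's stake shrinks), so Maya is the only person who could newly come to control Ironvale.
Maya's largest direct stake is 48% in Pellion, which does not meet the threshold, so Maya controls no company.
Neither Maya nor any entity Maya controls holds any voting interest in Ironvale.
So before the transaction, Maya does not control Ironvale.
After the purchase, Maya holds 61% of Ironvale directly, and Redfern's stake falls to 34%.
Maya holds 61% of Ironvale, so Maya controls Ironvale.
Maya did not control Ironvale before and does after, so the clause is triggered.

Yes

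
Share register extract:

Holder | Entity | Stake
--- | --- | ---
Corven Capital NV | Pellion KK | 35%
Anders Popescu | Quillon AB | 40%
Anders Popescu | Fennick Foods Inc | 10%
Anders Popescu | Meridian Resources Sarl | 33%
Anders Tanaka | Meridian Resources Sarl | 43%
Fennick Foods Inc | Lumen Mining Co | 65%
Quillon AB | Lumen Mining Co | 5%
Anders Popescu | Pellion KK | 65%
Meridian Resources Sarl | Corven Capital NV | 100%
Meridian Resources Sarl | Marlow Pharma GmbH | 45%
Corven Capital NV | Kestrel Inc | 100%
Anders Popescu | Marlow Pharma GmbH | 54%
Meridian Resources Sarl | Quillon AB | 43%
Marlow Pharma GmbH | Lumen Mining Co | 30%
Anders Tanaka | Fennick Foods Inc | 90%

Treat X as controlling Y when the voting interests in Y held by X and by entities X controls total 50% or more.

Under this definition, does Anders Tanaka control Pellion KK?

Anders Tanaka holds 90% of Fennick, so Anders Tanaka controls Fennick.
Fennick holds 65% of Lumen, so Anders Tanaka controls Lumen.
Neither Anders Tanaka nor any entity Anders Tanaka controls holds any voting interest in Pellion.
So Anders Tanaka does not control Pellion.

No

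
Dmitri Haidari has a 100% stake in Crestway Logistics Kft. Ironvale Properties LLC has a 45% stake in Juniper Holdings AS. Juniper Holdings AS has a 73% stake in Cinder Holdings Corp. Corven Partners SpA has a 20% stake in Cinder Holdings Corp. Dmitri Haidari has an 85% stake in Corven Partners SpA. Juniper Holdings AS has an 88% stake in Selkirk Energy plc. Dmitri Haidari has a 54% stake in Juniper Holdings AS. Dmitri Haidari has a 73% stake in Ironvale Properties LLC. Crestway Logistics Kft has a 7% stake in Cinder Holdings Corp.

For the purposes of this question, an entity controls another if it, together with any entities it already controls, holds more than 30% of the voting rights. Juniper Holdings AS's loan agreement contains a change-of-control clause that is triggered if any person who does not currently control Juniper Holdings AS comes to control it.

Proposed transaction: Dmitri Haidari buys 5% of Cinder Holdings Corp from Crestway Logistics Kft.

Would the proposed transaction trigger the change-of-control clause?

The purchase adds only to Dmitri's holdings (Crestway's stake shrinks), so Dmitri is the only person who could newly come to control Juniper.
Dmitri holds 73% of Ironvale, so Dmitri controls Ironvale.
Dmitri and Ironvale together hold 54% + 45% = 99% of Juniper, so Dmitri controls Juniper.
So Dmitri already controls Juniper before the transaction.
After the purchase, Dmitri holds 5% of Cinder directly, and Crestway's stake falls to 2%.
Dmitri controlled Juniper already, so this is not a new person acquiring control; every other person's position is unchanged or reduced.
No new person acquires control, so the clause is not triggered.

No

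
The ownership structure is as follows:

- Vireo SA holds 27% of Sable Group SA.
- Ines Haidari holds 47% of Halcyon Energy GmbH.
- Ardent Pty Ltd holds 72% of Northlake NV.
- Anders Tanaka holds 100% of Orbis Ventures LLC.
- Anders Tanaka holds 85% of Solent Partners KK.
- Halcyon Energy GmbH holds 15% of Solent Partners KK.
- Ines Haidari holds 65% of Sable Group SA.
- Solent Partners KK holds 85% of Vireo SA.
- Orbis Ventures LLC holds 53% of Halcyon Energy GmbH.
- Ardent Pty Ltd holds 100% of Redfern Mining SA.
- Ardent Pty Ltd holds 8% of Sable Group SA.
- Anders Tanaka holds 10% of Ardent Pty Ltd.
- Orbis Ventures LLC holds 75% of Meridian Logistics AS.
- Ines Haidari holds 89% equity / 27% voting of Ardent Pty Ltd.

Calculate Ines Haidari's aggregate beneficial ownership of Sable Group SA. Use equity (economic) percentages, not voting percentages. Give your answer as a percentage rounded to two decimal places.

73.74%

Ines reaches Sable along 3 paths.
Direct stake: 65% = 65%.
Via Ardent: 89% × 8% = 7.12%.
Via Halcyon → Solent → Vireo: 47% × 15% × 85% × 27% = 1.617975%.
Total: 65% + 7.12% + 1.617975% = 73.737975%.
Rounded: 73.74%.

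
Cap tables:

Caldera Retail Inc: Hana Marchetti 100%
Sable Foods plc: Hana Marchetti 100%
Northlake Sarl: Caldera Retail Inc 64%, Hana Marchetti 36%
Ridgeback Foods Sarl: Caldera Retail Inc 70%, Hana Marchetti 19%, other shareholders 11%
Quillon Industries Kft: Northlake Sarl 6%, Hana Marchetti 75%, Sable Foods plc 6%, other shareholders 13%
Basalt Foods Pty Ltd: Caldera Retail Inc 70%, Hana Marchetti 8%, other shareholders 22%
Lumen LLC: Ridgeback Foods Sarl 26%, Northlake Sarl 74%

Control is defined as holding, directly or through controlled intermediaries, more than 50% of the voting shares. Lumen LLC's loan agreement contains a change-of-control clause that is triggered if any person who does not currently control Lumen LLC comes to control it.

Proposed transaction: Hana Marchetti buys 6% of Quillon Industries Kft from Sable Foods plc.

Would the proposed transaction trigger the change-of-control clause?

The purchase adds only to Hana's holdings (Sable's stake shrinks), so Hana is the only person who could newly come to control Lumen.
Hana holds 100% of Caldera, so Hana controls Caldera.
Caldera and Hana together hold 70% + 19% = 89% of Ridgeback, so Hana controls Ridgeback.
Caldera and Hana together hold 64% + 36% = 100% of Northlake, so Hana controls Northlake.
Ridgeback and Northlake together hold 26% + 74% = 100% of Lumen, so Hana controls Lumen.
So Hana already controls Lumen before the transaction.
After the purchase, Hana's direct stake in Quillon rises to 75% + 6% = 81%, and Sable's stake falls to 0%.
Hana controlled Lumen already, so this is not a new person acquiring control; every other person's position is unchanged or reduced.
No new person acquires control, so the clause is not triggered.

No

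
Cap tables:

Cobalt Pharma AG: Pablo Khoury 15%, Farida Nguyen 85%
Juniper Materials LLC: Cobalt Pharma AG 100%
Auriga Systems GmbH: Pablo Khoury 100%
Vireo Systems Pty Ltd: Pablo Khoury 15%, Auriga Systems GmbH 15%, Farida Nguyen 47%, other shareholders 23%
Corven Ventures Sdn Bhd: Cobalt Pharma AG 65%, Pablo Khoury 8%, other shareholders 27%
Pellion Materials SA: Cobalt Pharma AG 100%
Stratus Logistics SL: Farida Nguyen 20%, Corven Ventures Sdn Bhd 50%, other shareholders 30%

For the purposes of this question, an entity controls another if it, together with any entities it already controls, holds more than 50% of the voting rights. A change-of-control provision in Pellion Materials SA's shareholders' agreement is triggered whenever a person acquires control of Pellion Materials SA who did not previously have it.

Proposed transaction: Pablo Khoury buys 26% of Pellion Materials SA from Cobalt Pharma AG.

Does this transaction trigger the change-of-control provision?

The purchase adds only to Pablo's holdings (Cobalt's stake shrinks), so Pablo is the only person who could newly come to control Pellion.
Pablo holds 100% of Auriga, so Pablo controls Auriga.
Neither Pablo nor any entity Pablo controls holds any voting interest in Pellion.
So before the transaction, Pablo does not control Pellion.
After the purchase, Pablo holds 26% of Pellion directly, and Cobalt's stake falls to 74%.
After the transaction, Pablo's side holds 26% of Pellion, not > 50%, so Pablo still does not control Pellion.
No new person acquires control, so the clause is not triggered.

No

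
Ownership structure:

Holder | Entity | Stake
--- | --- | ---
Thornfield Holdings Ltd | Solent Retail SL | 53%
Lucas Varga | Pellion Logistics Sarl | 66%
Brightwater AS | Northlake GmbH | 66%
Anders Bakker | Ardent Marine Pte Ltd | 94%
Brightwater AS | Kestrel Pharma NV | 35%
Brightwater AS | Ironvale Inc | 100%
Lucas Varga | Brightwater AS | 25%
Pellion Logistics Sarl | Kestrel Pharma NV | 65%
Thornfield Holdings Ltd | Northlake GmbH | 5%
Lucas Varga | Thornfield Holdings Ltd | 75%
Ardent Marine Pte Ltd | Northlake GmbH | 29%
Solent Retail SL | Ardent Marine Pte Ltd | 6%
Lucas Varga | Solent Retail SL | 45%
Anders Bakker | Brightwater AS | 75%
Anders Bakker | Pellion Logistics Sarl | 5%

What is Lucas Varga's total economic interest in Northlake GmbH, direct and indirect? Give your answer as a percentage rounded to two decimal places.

Lucas reaches Northlake along 4 paths.
Via Thornfield: 75% × 5% = 3.75%.
Via Brightwater: 25% × 66% = 16.5%.
Via Thornfield → Solent → Ardent: 75% × 53% × 6% × 29% = 0.69165%.
Via Solent → Ardent: 45% × 6% × 29% = 0.783%.
Total: 3.75% + 16.5% + 0.69165% + 0.783% = 21.72465%.
Rounded: 21.72%.

21.72%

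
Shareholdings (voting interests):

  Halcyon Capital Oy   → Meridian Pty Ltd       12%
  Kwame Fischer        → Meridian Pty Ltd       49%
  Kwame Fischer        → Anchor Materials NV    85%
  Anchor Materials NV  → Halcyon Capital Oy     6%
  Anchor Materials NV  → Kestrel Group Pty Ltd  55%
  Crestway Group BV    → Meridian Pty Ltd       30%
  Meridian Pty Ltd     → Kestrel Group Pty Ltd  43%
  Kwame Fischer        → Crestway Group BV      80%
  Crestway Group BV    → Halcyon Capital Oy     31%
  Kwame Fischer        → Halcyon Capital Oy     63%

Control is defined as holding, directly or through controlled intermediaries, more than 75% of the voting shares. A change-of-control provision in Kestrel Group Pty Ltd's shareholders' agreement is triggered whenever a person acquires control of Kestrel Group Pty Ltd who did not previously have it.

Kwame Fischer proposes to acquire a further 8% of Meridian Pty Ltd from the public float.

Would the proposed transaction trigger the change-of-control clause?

The purchase changes only Kwame's holdings, so Kwame is the only person who could newly come to control Kestrel.
Kwame holds 85% of Anchor, so Kwame controls Anchor.
Kwame holds 80% of Crestway, so Kwame controls Crestway.
Kwame and Anchor and Crestway together hold 63% + 6% + 31% = 100% of Halcyon, so Kwame controls Halcyon.
Kwame and Crestway and Halcyon together hold 49% + 30% + 12% = 91% of Meridian, so Kwame controls Meridian.
Meridian and Anchor together hold 43% + 55% = 98% of Kestrel, so Kwame controls Kestrel.
So Kwame already controls Kestrel before the transaction.
After the purchase, Kwame's direct stake in Meridian rises to 49% + 8% = 57%.
Kwame controlled Kestrel already, so this is not a new person acquiring control; every other person's position is unchanged or reduced.
No new person acquires control, so the clause is not triggered.

No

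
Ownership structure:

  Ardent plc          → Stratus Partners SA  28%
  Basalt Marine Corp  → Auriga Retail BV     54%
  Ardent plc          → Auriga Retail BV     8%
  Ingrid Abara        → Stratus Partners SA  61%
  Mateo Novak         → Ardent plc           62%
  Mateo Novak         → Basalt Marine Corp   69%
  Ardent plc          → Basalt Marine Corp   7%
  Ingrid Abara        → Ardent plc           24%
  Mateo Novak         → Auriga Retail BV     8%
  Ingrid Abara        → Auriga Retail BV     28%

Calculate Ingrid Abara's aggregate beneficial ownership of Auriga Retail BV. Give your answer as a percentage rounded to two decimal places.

Ingrid reaches Auriga along 3 paths.
Via Ardent: 24% × 8% = 1.92%.
Direct stake: 28% = 28%.
Via Ardent → Basalt: 24% × 7% × 54% = 0.9072%.
Total: 1.92% + 28% + 0.9072% = 30.8272%.
Rounded: 30.83%.

30.83%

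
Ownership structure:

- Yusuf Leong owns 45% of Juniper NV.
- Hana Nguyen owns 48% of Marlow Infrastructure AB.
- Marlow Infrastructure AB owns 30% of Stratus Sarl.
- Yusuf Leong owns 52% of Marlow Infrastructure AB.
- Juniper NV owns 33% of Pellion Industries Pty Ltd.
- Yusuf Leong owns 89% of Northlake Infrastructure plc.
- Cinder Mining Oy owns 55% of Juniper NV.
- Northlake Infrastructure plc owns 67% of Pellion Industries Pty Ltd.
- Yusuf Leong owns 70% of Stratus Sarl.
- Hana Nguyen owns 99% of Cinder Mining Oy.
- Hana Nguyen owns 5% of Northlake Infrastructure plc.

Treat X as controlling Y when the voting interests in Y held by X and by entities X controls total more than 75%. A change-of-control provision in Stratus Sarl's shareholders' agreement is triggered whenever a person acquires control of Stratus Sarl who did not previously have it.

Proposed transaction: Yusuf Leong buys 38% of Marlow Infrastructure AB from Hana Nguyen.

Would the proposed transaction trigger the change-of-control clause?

Yes

The purchase adds only to Yusuf's holdings (Hana's stake shrinks), so Yusuf is the only person who could newly come to control Stratus.
Yusuf holds 89% of Northlake, so Yusuf controls Northlake.
In Stratus, Yusuf's side holds only 70%, not > 75%.
So before the transaction, Yusuf does not control Stratus.
After the purchase, Yusuf's direct stake in Marlow rises to 52% + 38% = 90%, and Hana's stake falls to 10%.
Yusuf holds 90% of Marlow, so Yusuf controls Marlow.
Marlow and Yusuf together hold 30% + 70% = 100% of Stratus, so Yusuf controls Stratus.
Yusuf did not control Stratus before and does after, so the clause is triggered.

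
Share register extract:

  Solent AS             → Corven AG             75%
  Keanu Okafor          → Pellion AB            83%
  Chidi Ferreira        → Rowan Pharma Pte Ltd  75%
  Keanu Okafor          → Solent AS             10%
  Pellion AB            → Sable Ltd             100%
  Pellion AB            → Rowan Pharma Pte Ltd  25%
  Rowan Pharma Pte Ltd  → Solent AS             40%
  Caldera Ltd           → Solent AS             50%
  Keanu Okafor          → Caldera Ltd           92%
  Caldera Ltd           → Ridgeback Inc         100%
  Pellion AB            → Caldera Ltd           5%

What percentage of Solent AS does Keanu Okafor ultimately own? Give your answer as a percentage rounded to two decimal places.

66.38%

Keanu reaches Solent along 4 paths.
Via Pellion → Rowan: 83% × 25% × 40% = 8.3%.
Direct stake: 10% = 10%.
Via Pellion → Caldera: 83% × 5% × 50% = 2.075%.
Via Caldera: 92% × 50% = 46%.
Total: 8.3% + 10% + 2.075% + 46% = 66.375%.
Rounded: 66.38%.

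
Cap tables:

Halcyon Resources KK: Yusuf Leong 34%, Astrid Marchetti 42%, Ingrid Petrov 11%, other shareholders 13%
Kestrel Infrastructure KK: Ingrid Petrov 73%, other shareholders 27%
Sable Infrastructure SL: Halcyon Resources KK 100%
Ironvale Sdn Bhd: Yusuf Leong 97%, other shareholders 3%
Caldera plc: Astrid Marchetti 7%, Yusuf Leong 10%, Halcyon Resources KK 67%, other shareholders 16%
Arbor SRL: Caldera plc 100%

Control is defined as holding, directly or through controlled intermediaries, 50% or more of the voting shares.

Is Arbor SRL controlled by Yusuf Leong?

Yusuf holds 97% of Ironvale, so Yusuf controls Ironvale.
Neither Yusuf nor any entity Yusuf controls holds any voting interest in Arbor.
So Yusuf does not control Arbor.

No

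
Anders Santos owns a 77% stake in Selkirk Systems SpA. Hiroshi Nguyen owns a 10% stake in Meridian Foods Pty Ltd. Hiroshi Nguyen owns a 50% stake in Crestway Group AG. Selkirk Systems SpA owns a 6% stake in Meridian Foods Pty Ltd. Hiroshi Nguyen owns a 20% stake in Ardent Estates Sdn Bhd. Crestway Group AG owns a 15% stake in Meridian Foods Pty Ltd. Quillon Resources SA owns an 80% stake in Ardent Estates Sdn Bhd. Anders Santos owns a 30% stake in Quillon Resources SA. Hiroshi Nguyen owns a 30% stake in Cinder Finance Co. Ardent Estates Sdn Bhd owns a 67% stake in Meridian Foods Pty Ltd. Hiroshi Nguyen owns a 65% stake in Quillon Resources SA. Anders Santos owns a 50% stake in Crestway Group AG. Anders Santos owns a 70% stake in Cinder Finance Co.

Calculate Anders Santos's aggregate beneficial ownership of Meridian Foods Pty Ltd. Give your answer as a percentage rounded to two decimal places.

Anders reaches Meridian along 3 paths.
Via Crestway: 50% × 15% = 7.5%.
Via Quillon → Ardent: 30% × 80% × 67% = 16.08%.
Via Selkirk: 77% × 6% = 4.62%.
Total: 7.5% + 16.08% + 4.62% = 28.2%.
Rounded: 28.20%.

28.20%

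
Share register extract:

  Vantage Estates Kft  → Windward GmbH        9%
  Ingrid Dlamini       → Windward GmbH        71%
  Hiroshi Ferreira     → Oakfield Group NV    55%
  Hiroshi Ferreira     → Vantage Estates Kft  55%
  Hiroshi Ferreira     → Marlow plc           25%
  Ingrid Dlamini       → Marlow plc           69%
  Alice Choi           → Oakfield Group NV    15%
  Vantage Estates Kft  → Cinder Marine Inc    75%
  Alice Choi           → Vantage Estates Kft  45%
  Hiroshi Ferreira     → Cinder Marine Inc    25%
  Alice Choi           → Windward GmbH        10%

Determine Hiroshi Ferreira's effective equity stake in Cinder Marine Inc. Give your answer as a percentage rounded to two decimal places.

66.25%

Hiroshi reaches Cinder along 2 paths.
Via Vantage: 55% × 75% = 41.25%.
Direct stake: 25% = 25%.
Total: 41.25% + 25% = 66.25%.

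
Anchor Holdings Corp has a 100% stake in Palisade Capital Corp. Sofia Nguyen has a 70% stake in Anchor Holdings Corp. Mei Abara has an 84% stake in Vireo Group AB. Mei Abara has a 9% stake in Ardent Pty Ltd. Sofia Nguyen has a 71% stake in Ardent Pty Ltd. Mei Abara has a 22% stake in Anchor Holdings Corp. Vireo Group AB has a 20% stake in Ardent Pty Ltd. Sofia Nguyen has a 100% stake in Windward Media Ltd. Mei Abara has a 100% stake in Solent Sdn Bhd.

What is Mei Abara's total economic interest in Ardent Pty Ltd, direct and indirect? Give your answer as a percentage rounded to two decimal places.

Mei reaches Ardent along 2 paths.
Direct stake: 9% = 9%.
Via Vireo: 84% × 20% = 16.8%.
Total: 9% + 16.8% = 25.8%.
Rounded: 25.80%.

25.80%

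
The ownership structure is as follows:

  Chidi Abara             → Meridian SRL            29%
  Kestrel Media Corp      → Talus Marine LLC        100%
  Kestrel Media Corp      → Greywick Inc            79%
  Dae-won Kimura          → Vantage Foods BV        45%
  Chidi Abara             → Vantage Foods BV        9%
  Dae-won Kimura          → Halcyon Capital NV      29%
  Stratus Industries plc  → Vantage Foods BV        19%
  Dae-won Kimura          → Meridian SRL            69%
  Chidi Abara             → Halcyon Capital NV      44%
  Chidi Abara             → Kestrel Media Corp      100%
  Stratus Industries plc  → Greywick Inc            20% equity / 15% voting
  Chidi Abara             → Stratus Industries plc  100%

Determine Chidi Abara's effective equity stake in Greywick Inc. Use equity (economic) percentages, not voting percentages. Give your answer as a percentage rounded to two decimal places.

99.00%

Chidi reaches Greywick along 2 paths.
Via Stratus: 100% × 20% = 20%.
Via Kestrel: 100% × 79% = 79%.
Total: 20% + 79% = 99%.
Rounded: 99.00%.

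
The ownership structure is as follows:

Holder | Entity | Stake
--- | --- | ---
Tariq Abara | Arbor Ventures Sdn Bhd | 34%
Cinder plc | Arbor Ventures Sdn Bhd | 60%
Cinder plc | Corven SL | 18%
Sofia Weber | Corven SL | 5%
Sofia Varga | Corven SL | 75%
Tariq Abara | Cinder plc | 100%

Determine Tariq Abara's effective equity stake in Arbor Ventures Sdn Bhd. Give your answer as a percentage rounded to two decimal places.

94.00%

Tariq reaches Arbor along 2 paths.
Via Cinder: 100% × 60% = 60%.
Direct stake: 34% = 34%.
Total: 60% + 34% = 94%.
Rounded: 94.00%.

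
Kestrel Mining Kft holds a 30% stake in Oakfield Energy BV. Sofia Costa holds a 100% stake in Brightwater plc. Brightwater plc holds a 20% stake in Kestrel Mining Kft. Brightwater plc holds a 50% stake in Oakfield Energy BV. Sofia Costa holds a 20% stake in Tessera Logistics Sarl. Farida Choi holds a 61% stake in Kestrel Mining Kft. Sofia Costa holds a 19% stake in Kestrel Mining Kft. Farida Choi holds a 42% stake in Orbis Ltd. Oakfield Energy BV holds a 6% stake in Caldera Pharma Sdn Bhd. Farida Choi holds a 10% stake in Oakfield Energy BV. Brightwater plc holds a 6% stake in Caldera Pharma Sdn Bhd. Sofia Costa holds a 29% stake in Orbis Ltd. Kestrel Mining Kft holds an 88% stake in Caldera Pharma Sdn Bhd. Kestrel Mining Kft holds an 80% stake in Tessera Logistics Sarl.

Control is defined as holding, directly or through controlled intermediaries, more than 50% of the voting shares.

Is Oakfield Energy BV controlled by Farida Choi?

Farida holds 61% of Kestrel, so Farida controls Kestrel.
Kestrel holds 80% of Tessera, so Farida controls Tessera.
Kestrel holds 88% of Caldera, so Farida controls Caldera.
In Oakfield, Farida's side holds only 30% + 10% = 40%, not > 50%.
So Farida does not control Oakfield.

No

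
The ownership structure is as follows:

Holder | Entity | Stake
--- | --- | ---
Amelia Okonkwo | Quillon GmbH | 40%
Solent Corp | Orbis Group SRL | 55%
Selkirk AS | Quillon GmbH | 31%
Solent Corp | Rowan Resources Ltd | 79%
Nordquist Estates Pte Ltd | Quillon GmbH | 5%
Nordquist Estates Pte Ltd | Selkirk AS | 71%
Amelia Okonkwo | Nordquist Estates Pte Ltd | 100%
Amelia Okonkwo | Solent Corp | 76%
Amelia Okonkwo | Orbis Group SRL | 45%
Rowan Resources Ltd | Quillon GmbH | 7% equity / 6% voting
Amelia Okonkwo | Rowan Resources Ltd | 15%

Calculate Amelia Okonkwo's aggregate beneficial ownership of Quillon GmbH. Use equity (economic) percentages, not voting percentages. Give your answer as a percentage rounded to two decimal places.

72.26%

Amelia reaches Quillon along 5 paths.
Direct stake: 40% = 40%.
Via Solent → Rowan: 76% × 79% × 7% = 4.2028%.
Via Rowan: 15% × 7% = 1.05%.
Via Nordquist → Selkirk: 100% × 71% × 31% = 22.01%.
Via Nordquist: 100% × 5% = 5%.
Total: 40% + 4.2028% + 1.05% + 22.01% + 5% = 72.2628%.
Rounded: 72.26%.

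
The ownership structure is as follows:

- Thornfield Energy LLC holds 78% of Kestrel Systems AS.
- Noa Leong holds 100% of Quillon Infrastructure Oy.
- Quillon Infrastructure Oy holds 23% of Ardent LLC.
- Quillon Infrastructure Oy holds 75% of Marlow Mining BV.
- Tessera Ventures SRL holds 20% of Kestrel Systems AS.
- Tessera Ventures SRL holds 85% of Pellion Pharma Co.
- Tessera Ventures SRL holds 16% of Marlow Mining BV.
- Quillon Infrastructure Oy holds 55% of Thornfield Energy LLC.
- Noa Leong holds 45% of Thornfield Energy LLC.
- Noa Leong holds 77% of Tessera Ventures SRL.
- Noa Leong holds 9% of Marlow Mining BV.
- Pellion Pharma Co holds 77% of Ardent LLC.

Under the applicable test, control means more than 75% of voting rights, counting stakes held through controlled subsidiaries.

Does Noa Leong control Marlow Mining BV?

Yes

Noa holds 77% of Tessera, so Noa controls Tessera.
Noa holds 100% of Quillon, so Noa controls Quillon.
Noa and Tessera and Quillon together hold 9% + 16% + 75% = 100% of Marlow, so Noa controls Marlow.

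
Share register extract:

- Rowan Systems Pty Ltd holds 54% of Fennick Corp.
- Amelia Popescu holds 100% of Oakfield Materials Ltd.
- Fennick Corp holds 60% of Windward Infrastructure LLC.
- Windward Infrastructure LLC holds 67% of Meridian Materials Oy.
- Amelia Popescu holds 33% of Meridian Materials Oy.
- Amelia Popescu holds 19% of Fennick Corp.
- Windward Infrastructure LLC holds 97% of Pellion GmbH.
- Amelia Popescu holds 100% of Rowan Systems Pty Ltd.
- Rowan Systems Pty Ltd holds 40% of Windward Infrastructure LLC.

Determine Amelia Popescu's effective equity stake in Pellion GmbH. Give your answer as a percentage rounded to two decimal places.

81.29%

Amelia reaches Pellion along 3 paths.
Via Fennick → Windward: 19% × 60% × 97% = 11.058%.
Via Rowan → Fennick → Windward: 100% × 54% × 60% × 97% = 31.428%.
Via Rowan → Windward: 100% × 40% × 97% = 38.8%.
Total: 11.058% + 31.428% + 38.8% = 81.286%.
Rounded: 81.29%.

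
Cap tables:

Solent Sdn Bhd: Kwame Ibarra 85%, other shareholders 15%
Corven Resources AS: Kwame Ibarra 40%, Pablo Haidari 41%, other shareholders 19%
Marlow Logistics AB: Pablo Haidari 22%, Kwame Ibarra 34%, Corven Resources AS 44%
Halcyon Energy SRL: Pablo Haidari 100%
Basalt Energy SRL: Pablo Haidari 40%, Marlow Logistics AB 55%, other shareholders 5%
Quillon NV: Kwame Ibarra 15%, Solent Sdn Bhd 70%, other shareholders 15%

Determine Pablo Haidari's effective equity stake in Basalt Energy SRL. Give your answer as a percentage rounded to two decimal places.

62.02%

Pablo reaches Basalt along 3 paths.
Direct stake: 40% = 40%.
Via Marlow: 22% × 55% = 12.1%.
Via Corven → Marlow: 41% × 44% × 55% = 9.922%.
Total: 40% + 12.1% + 9.922% = 62.022%.
Rounded: 62.02%.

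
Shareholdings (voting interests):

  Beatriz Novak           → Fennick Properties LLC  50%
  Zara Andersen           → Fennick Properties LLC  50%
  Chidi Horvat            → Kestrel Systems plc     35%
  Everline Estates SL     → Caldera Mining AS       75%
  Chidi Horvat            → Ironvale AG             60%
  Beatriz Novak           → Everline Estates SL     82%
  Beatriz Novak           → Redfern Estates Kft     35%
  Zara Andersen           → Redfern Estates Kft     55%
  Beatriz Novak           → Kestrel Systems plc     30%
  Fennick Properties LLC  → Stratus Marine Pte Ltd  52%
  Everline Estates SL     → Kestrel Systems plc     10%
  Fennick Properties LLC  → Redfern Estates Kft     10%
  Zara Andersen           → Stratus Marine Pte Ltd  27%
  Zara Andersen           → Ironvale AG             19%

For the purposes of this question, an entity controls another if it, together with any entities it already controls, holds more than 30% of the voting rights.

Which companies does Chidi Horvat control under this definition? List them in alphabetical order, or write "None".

Ironvale AG, Kestrel Systems plc

Chidi holds 60% of Ironvale, so Chidi controls Ironvale.
Chidi holds 35% of Kestrel, so Chidi controls Kestrel.
No other company's threshold is met.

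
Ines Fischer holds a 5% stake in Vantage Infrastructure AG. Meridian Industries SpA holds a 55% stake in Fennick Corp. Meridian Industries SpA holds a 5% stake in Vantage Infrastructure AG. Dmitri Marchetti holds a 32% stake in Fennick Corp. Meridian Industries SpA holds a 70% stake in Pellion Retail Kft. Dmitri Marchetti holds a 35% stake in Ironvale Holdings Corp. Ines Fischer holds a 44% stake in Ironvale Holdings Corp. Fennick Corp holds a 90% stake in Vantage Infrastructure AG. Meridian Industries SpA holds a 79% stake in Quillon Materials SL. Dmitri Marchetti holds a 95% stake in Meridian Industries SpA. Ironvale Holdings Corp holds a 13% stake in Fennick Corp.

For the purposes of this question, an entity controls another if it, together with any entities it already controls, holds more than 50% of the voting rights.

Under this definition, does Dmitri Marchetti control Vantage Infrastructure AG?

Dmitri holds 95% of Meridian, so Dmitri controls Meridian.
Meridian and Dmitri together hold 55% + 32% = 87% of Fennick, so Dmitri controls Fennick.
Fennick and Meridian together hold 90% + 5% = 95% of Vantage, so Dmitri controls Vantage.

Yes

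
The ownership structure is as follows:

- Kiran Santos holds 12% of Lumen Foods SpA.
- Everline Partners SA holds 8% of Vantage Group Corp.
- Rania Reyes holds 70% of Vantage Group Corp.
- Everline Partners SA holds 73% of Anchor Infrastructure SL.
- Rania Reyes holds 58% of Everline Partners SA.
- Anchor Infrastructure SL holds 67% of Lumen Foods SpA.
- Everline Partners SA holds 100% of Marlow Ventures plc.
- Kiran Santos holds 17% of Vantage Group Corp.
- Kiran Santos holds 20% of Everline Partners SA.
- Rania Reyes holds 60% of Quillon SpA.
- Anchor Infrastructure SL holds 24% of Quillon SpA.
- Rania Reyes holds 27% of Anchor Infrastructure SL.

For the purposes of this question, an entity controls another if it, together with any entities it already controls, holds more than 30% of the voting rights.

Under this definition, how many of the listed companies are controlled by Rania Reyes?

6

Rania holds 58% of Everline, so Rania controls Everline.
Rania and Everline together hold 27% + 73% = 100% of Anchor, so Rania controls Anchor.
Rania and Anchor together hold 60% + 24% = 84% of Quillon, so Rania controls Quillon.
Everline and Rania together hold 8% + 70% = 78% of Vantage, so Rania controls Vantage.
Everline holds 100% of Marlow, so Rania controls Marlow.
Anchor holds 67% of Lumen, so Rania controls Lumen.
Rania controls 6 companies.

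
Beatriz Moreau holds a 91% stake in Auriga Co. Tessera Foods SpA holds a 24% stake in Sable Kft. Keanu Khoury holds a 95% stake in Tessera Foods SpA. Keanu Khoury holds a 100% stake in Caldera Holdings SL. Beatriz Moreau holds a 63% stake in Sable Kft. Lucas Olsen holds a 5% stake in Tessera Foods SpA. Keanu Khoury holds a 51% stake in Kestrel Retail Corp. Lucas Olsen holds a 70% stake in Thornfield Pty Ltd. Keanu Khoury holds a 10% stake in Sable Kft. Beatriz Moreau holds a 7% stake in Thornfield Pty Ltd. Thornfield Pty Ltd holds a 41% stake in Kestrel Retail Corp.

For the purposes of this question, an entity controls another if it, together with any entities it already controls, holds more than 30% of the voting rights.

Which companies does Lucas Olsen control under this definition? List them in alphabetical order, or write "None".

Kestrel Retail Corp, Thornfield Pty Ltd

Lucas holds 70% of Thornfield, so Lucas controls Thornfield.
Thornfield holds 41% of Kestrel, so Lucas controls Kestrel.
No other company's threshold is met.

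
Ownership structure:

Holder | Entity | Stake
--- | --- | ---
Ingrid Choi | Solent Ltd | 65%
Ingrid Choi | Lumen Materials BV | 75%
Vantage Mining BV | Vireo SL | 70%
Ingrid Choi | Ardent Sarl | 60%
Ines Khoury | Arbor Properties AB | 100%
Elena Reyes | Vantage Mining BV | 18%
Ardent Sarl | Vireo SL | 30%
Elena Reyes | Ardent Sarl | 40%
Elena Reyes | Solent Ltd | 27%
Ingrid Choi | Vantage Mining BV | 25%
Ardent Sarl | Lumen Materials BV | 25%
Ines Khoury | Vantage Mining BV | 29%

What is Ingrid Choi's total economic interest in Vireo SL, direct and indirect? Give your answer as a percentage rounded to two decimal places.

Ingrid reaches Vireo along 2 paths.
Via Vantage: 25% × 70% = 17.5%.
Via Ardent: 60% × 30% = 18%.
Total: 17.5% + 18% = 35.5%.
Rounded: 35.50%.

35.50%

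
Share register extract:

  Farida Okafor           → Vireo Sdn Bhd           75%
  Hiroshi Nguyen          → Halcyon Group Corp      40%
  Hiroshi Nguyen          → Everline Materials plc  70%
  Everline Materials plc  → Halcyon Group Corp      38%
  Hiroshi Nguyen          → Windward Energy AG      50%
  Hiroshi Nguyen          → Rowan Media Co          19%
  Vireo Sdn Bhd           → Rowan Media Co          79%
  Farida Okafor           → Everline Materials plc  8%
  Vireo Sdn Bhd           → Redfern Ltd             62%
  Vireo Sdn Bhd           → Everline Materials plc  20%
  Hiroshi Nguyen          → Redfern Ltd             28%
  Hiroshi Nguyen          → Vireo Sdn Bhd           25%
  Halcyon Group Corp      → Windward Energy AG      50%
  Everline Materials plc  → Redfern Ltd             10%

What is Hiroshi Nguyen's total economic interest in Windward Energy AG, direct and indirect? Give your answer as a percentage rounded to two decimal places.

84.25%

Hiroshi reaches Windward along 4 paths.
Direct stake: 50% = 50%.
Via Halcyon: 40% × 50% = 20%.
Via Vireo → Everline → Halcyon: 25% × 20% × 38% × 50% = 0.95%.
Via Everline → Halcyon: 70% × 38% × 50% = 13.3%.
Total: 50% + 20% + 0.95% + 13.3% = 84.25%.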